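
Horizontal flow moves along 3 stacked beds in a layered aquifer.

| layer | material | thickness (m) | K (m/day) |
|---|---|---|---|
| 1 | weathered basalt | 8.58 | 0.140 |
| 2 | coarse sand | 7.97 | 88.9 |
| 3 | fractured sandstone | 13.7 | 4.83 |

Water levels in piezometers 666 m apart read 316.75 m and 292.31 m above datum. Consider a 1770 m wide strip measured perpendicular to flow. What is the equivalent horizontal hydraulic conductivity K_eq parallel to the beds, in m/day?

25.6

Flow is parallel to layering, so each bed carries its own Darcy discharge and the transmissivities add.
Σ(K_i·b_i) = 0.140×8.58 + 88.9×7.97 + 4.83×13.7 = 775.9 m²/day.
Total thickness b = 30.25 m, so K_eq = Σ(K_i·b_i)/b = 25.65 m/day.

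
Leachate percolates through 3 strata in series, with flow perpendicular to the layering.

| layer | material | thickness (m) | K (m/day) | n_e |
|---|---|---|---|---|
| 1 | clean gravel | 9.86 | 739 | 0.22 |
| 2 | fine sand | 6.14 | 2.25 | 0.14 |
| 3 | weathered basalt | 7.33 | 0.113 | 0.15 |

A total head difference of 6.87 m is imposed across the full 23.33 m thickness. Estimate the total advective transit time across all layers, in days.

40.6

With flow normal to the layers, continuity requires the same specific discharge q through every layer.
Σ(b_i/K_i) = 9.86/739 + 6.14/2.25 + 7.33/0.113 = 67.61 d.
q = Δh / Σ(b_i/K_i) = 6.87 / 67.61 = 0.1016 m/day.
In each layer the seepage velocity is v_i = q/n_i, so the layer transit time is t_i = b_i·n_i / q:
  layer 1 (clean gravel): t_1 = 9.86 × 0.22 / 0.1016 = 21.35 d
  layer 2 (fine sand): t_2 = 6.14 × 0.14 / 0.1016 = 8.460 d
  layer 3 (weathered basalt): t_3 = 7.33 × 0.15 / 0.1016 = 10.82 d
Total t = Σ t_i = 40.63 days.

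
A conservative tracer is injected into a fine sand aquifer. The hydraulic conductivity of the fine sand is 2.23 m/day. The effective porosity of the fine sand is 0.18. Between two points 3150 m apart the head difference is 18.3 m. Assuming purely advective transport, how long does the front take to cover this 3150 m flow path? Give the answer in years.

120

Hydraulic gradient i = Δh / L = 18.3 / 3150 = 0.005810.
Darcy flux q = K · i = 2.230 × 0.005810 = 0.01296 m/day.
Seepage velocity v = q / n_e = 0.01296 / 0.18 = 0.07197 m/day.
Travel time t = L / v = 3150 / 0.07197 = 43766 days = 119.8 years.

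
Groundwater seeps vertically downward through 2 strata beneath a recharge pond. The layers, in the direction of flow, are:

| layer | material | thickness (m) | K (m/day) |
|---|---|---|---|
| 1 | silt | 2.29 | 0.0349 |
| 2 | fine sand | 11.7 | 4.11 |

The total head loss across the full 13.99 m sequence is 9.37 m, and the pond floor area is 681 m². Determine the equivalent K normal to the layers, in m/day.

Flow is perpendicular to layering, so the layers act in series and the equivalent K is the thickness-weighted harmonic mean.
Total thickness L = 2.29 + 11.7 = 13.99 m.
Σ(b_i/K_i) = 2.29/0.0349 + 11.7/4.11 = 68.46 d.
K_eq = L / Σ(b_i/K_i) = 13.99 / 68.46 = 0.2043 m/day.

0.204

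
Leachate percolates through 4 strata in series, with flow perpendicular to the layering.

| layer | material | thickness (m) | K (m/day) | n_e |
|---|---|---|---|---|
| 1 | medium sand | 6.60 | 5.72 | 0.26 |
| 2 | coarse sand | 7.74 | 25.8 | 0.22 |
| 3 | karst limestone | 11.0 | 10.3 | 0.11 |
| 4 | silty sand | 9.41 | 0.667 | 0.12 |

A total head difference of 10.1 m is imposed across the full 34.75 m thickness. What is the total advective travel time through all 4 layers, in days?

With flow normal to the layers, continuity requires the same specific discharge q through every layer.
Σ(b_i/K_i) = 6.60/5.72 + 7.74/25.8 + 11.0/10.3 + 9.41/0.667 = 16.63 d.
q = Δh / Σ(b_i/K_i) = 10.1 / 16.63 = 0.6073 m/day.
In each layer the seepage velocity is v_i = q/n_i, so the layer transit time is t_i = b_i·n_i / q:
  layer 1 (medium sand): t_1 = 6.60 × 0.26 / 0.6073 = 2.825 d
  layer 2 (coarse sand): t_2 = 7.74 × 0.22 / 0.6073 = 2.804 d
  layer 3 (karst limestone): t_3 = 11.0 × 0.11 / 0.6073 = 1.992 d
  layer 4 (silty sand): t_4 = 9.41 × 0.12 / 0.6073 = 1.859 d
Total t = Σ t_i = 9.481 days.

9.48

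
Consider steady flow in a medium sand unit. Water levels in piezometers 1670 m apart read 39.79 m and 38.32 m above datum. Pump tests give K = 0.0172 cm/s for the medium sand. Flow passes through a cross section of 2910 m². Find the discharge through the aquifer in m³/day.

Convert K: 0.0172 cm/s × 864 = 14.86 m/day.
Hydraulic gradient i = (39.79 − 38.32) / 1670 = 1.47 / 1670 = 0.0008802.
Darcy's law: Q = K · A · i = 14.86 × 2910 × 0.0008802 = 38.07 m³/day.

38.1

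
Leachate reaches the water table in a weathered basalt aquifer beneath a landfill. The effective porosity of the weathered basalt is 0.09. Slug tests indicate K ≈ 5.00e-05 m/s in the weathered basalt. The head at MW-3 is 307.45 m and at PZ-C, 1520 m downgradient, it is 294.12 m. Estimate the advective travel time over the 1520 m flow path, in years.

9.89

Convert K: 5.00e-05 m/s × 86400 = 4.320 m/day.
Hydraulic gradient i = (307.45 − 294.12) / 1520 = 13.33 / 1520 = 0.008770.
Darcy flux q = K · i = 4.320 × 0.008770 = 0.03789 m/day.
Seepage velocity v = q / n_e = 0.03789 / 0.09 = 0.4209 m/day.
Travel time t = L / v = 1520 / 0.4209 = 3611 days = 9.886 years.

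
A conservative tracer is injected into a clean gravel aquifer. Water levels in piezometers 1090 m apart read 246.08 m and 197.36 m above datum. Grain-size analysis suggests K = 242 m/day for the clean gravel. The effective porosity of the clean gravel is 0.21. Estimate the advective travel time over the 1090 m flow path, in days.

Hydraulic gradient i = (246.08 − 197.36) / 1090 = 48.72 / 1090 = 0.04470.
Darcy flux q = K · i = 242.0 × 0.04470 = 10.82 m/day.
Seepage velocity v = q / n_e = 10.82 / 0.21 = 51.51 m/day.
Travel time t = L / v = 1090 / 51.51 = 21.16 days.

21.2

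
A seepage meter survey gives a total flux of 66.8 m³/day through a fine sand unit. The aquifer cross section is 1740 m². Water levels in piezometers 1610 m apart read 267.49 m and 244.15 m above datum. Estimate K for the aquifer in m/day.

2.65

Hydraulic gradient i = (267.49 − 244.15) / 1610 = 23.34 / 1610 = 0.01450.
From Q = K·A·i, K = Q / (A·i) = 66.8 / (1740 × 0.01450) = 2.648 m/day.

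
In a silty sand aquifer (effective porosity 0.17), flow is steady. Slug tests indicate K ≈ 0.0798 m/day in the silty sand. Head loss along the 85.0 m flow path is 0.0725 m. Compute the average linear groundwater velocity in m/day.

Hydraulic gradient i = Δh / L = 0.0725 / 85.0 = 0.0008529.
Darcy flux q = K · i = 0.07980 × 0.0008529 = 6.806e-05 m/day.
Seepage velocity v = q / n_e = 6.806e-05 / 0.17 = 0.0004004 m/day.

0.000400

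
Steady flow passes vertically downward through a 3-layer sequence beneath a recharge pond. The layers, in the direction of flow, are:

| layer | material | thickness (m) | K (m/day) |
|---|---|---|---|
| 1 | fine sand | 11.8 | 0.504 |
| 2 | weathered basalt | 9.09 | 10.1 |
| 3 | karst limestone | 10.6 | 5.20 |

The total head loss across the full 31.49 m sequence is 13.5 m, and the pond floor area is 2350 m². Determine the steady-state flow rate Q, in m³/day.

Flow is perpendicular to layering, so the layers act in series and the equivalent K is the thickness-weighted harmonic mean.
Total thickness L = 11.8 + 9.09 + 10.6 = 31.49 m.
Σ(b_i/K_i) = 11.8/0.504 + 9.09/10.1 + 10.6/5.20 = 26.35 d.
K_eq = L / Σ(b_i/K_i) = 31.49 / 26.35 = 1.195 m/day.
Q = K_eq · A · (Δh/L) = 1.195 × 2350 × (13.5/31.49) = 1204 m³/day.

1200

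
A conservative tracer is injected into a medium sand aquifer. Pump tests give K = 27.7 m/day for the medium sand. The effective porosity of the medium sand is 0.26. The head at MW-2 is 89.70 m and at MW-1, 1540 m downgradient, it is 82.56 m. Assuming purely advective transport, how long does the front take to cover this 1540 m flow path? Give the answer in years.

8.54

Hydraulic gradient i = (89.70 − 82.56) / 1540 = 7.14 / 1540 = 0.004636.
Darcy flux q = K · i = 27.70 × 0.004636 = 0.1284 m/day.
Seepage velocity v = q / n_e = 0.1284 / 0.26 = 0.4940 m/day.
Travel time t = L / v = 1540 / 0.4940 = 3118 days = 8.536 years.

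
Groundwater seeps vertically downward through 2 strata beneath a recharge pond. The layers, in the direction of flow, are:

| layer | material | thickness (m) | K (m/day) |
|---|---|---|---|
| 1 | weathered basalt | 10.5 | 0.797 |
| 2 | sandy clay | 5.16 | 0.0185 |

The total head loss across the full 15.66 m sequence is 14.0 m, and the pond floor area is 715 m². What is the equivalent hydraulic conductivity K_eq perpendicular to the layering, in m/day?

Flow is perpendicular to layering, so the layers act in series and the equivalent K is the thickness-weighted harmonic mean.
Total thickness L = 10.5 + 5.16 = 15.66 m.
Σ(b_i/K_i) = 10.5/0.797 + 5.16/0.0185 = 292.1 d.
K_eq = L / Σ(b_i/K_i) = 15.66 / 292.1 = 0.05361 m/day.

0.0536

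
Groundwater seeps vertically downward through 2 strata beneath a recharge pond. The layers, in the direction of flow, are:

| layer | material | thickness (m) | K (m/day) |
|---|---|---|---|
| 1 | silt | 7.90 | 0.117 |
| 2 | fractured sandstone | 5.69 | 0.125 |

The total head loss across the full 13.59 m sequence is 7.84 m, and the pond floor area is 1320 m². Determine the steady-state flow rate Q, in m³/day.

Flow is perpendicular to layering, so the layers act in series and the equivalent K is the thickness-weighted harmonic mean.
Total thickness L = 7.90 + 5.69 = 13.59 m.
Σ(b_i/K_i) = 7.90/0.117 + 5.69/0.125 = 113.0 d.
K_eq = L / Σ(b_i/K_i) = 13.59 / 113.0 = 0.1202 m/day.
Q = K_eq · A · (Δh/L) = 0.1202 × 1320 × (7.84/13.59) = 91.55 m³/day.

91.5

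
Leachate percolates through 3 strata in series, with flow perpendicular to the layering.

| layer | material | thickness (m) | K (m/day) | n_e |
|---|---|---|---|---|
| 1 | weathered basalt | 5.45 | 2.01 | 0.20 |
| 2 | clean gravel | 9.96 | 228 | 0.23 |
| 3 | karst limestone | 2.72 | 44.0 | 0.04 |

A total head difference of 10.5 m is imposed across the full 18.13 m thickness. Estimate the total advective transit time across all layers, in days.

0.936

With flow normal to the layers, continuity requires the same specific discharge q through every layer.
Σ(b_i/K_i) = 5.45/2.01 + 9.96/228 + 2.72/44.0 = 2.817 d.
q = Δh / Σ(b_i/K_i) = 10.5 / 2.817 = 3.727 m/day.
In each layer the seepage velocity is v_i = q/n_i, so the layer transit time is t_i = b_i·n_i / q:
  layer 1 (weathered basalt): t_1 = 5.45 × 0.20 / 3.727 = 0.2924 d
  layer 2 (clean gravel): t_2 = 9.96 × 0.23 / 3.727 = 0.6146 d
  layer 3 (karst limestone): t_3 = 2.72 × 0.04 / 3.727 = 0.02919 d
Total t = Σ t_i = 0.9362 days.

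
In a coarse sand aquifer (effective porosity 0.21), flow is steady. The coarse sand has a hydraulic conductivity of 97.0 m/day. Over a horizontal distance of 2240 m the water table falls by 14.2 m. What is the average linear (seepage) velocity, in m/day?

Hydraulic gradient i = Δh / L = 14.2 / 2240 = 0.006339.
Darcy flux q = K · i = 97.00 × 0.006339 = 0.6149 m/day.
Seepage velocity v = q / n_e = 0.6149 / 0.21 = 2.928 m/day.

2.93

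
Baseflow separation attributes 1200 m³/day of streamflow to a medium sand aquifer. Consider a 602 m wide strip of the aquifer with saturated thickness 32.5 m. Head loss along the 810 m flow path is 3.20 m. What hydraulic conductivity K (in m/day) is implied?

Cross-sectional area A = 602 × 32.5 = 19565 m².
Hydraulic gradient i = Δh / L = 3.20 / 810 = 0.003951.
From Q = K·A·i, K = Q / (A·i) = 1200 / (19565 × 0.003951) = 15.53 m/day.

15.5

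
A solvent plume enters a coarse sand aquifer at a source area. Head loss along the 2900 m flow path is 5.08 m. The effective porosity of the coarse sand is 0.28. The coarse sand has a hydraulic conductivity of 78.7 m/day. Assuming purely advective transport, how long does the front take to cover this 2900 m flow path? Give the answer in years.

Hydraulic gradient i = Δh / L = 5.08 / 2900 = 0.001752.
Darcy flux q = K · i = 78.70 × 0.001752 = 0.1379 m/day.
Seepage velocity v = q / n_e = 0.1379 / 0.28 = 0.4924 m/day.
Travel time t = L / v = 2900 / 0.4924 = 5890 days = 16.13 years.

16.1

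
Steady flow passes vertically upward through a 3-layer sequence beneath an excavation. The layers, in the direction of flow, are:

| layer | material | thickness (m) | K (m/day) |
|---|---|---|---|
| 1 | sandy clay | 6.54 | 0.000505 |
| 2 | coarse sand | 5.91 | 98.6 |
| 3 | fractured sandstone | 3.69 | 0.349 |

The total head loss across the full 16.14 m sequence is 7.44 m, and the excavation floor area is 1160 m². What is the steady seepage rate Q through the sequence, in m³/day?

Flow is perpendicular to layering, so the layers act in series and the equivalent K is the thickness-weighted harmonic mean.
Total thickness L = 6.54 + 5.91 + 3.69 = 16.14 m.
Σ(b_i/K_i) = 6.54/0.000505 + 5.91/98.6 + 3.69/0.349 = 12961 d.
K_eq = L / Σ(b_i/K_i) = 16.14 / 12961 = 0.001245 m/day.
Q = K_eq · A · (Δh/L) = 0.001245 × 1160 × (7.44/16.14) = 0.6659 m³/day.

0.666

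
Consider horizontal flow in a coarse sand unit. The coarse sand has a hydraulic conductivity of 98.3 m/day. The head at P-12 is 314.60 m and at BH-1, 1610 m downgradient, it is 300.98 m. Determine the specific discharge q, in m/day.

Hydraulic gradient i = (314.60 − 300.98) / 1610 = 13.62 / 1610 = 0.008460.
Specific discharge q = K · i = 98.30 × 0.008460 = 0.8316 m/day.

0.832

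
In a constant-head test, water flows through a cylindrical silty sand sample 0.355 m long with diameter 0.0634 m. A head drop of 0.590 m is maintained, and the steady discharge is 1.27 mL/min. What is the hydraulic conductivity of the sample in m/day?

0.349

Cross-sectional area A = π·(d/2)² = π × (0.0634/2)² = 0.003157 m².
Convert discharge: 1.27 mL/min = 2.117e-08 m³/s.
Darcy's law rearranged: K = Q·L / (A·Δh) = 2.117e-08 × 0.355 / (0.003157 × 0.590) = 4.034e-06 m/s = 0.3486 m/day.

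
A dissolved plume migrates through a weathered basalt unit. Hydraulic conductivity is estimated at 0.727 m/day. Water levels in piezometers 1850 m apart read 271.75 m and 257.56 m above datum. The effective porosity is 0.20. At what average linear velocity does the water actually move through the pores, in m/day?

Hydraulic gradient i = (271.75 − 257.56) / 1850 = 14.19 / 1850 = 0.007670.
Darcy flux q = K · i = 0.7270 × 0.007670 = 0.005576 m/day.
Seepage velocity v = q / n_e = 0.005576 / 0.20 = 0.02788 m/day.

0.0279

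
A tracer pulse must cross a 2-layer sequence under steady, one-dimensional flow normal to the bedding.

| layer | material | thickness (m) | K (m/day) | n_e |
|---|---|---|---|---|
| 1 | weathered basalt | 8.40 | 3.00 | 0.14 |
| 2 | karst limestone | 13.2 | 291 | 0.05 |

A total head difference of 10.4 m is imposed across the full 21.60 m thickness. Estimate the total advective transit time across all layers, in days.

0.502

With flow normal to the layers, continuity requires the same specific discharge q through every layer.
Σ(b_i/K_i) = 8.40/3.00 + 13.2/291 = 2.845 d.
q = Δh / Σ(b_i/K_i) = 10.4 / 2.845 = 3.655 m/day.
In each layer the seepage velocity is v_i = q/n_i, so the layer transit time is t_i = b_i·n_i / q:
  layer 1 (weathered basalt): t_1 = 8.40 × 0.14 / 3.655 = 0.3217 d
  layer 2 (karst limestone): t_2 = 13.2 × 0.05 / 3.655 = 0.1806 d
Total t = Σ t_i = 0.5023 days.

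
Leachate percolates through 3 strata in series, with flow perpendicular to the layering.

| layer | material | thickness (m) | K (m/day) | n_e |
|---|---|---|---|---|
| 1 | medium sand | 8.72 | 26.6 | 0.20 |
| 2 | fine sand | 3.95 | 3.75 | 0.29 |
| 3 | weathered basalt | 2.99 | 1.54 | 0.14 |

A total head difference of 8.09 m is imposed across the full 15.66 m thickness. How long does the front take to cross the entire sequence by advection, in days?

With flow normal to the layers, continuity requires the same specific discharge q through every layer.
Σ(b_i/K_i) = 8.72/26.6 + 3.95/3.75 + 2.99/1.54 = 3.323 d.
q = Δh / Σ(b_i/K_i) = 8.09 / 3.323 = 2.435 m/day.
In each layer the seepage velocity is v_i = q/n_i, so the layer transit time is t_i = b_i·n_i / q:
  layer 1 (medium sand): t_1 = 8.72 × 0.20 / 2.435 = 0.7163 d
  layer 2 (fine sand): t_2 = 3.95 × 0.29 / 2.435 = 0.4705 d
  layer 3 (weathered basalt): t_3 = 2.99 × 0.14 / 2.435 = 0.1719 d
Total t = Σ t_i = 1.359 days.

1.36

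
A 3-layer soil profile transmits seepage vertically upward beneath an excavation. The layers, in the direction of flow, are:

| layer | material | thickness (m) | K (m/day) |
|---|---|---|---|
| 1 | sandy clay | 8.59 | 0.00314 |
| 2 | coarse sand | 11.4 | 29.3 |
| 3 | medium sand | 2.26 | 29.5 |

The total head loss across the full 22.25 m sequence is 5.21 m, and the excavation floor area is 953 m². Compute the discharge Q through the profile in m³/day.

1.81

Flow is perpendicular to layering, so the layers act in series and the equivalent K is the thickness-weighted harmonic mean.
Total thickness L = 8.59 + 11.4 + 2.26 = 22.25 m.
Σ(b_i/K_i) = 8.59/0.00314 + 11.4/29.3 + 2.26/29.5 = 2736 d.
K_eq = L / Σ(b_i/K_i) = 22.25 / 2736 = 0.008132 m/day.
Q = K_eq · A · (Δh/L) = 0.008132 × 953 × (5.21/22.25) = 1.815 m³/day.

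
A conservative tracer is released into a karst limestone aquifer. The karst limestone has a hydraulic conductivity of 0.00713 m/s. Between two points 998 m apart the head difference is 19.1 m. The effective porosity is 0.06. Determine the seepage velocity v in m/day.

Convert K: 0.00713 m/s × 86400 = 616.0 m/day.
Hydraulic gradient i = Δh / L = 19.1 / 998 = 0.01914.
Darcy flux q = K · i = 616.0 × 0.01914 = 11.79 m/day.
Seepage velocity v = q / n_e = 11.79 / 0.06 = 196.5 m/day.

196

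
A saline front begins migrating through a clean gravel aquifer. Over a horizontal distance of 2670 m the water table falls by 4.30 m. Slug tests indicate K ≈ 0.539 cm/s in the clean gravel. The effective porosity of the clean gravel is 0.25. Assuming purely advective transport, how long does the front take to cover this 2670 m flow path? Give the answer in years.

Convert K: 0.539 cm/s × 864 = 465.7 m/day.
Hydraulic gradient i = Δh / L = 4.30 / 2670 = 0.001610.
Darcy flux q = K · i = 465.7 × 0.001610 = 0.7500 m/day.
Seepage velocity v = q / n_e = 0.7500 / 0.25 = 3.000 m/day.
Travel time t = L / v = 2670 / 3.000 = 890.0 days = 2.437 years.

2.44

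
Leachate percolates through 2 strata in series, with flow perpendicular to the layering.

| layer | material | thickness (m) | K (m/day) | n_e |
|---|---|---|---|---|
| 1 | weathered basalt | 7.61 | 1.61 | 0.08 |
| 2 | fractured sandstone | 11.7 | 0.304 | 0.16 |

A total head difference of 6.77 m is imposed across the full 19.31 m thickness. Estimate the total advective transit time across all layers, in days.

With flow normal to the layers, continuity requires the same specific discharge q through every layer.
Σ(b_i/K_i) = 7.61/1.61 + 11.7/0.304 = 43.21 d.
q = Δh / Σ(b_i/K_i) = 6.77 / 43.21 = 0.1567 m/day.
In each layer the seepage velocity is v_i = q/n_i, so the layer transit time is t_i = b_i·n_i / q:
  layer 1 (weathered basalt): t_1 = 7.61 × 0.08 / 0.1567 = 3.886 d
  layer 2 (fractured sandstone): t_2 = 11.7 × 0.16 / 0.1567 = 11.95 d
Total t = Σ t_i = 15.84 days.

15.8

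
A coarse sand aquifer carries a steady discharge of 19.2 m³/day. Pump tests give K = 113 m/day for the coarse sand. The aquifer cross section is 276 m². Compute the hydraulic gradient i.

From Q = K·A·i, i = Q / (K·A) = 19.2 / (113.0 × 276.0) = 0.0006156.

0.000616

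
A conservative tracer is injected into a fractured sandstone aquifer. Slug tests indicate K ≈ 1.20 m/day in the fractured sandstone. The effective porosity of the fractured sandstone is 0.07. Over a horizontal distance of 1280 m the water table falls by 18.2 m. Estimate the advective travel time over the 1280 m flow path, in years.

Hydraulic gradient i = Δh / L = 18.2 / 1280 = 0.01422.
Darcy flux q = K · i = 1.200 × 0.01422 = 0.01706 m/day.
Seepage velocity v = q / n_e = 0.01706 / 0.07 = 0.2437 m/day.
Travel time t = L / v = 1280 / 0.2437 = 5251 days = 14.38 years.

14.4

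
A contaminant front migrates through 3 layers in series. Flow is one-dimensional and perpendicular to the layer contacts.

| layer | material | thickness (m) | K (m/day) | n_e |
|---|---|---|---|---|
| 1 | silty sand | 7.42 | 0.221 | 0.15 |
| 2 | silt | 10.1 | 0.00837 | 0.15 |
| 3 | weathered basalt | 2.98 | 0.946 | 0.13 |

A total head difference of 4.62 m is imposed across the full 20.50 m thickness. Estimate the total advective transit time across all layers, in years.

With flow normal to the layers, continuity requires the same specific discharge q through every layer.
Σ(b_i/K_i) = 7.42/0.221 + 10.1/0.00837 + 2.98/0.946 = 1243 d.
q = Δh / Σ(b_i/K_i) = 4.62 / 1243 = 0.003716 m/day.
In each layer the seepage velocity is v_i = q/n_i, so the layer transit time is t_i = b_i·n_i / q:
  layer 1 (silty sand): t_1 = 7.42 × 0.15 / 0.003716 = 299.6 d
  layer 2 (silt): t_2 = 10.1 × 0.15 / 0.003716 = 407.7 d
  layer 3 (weathered basalt): t_3 = 2.98 × 0.13 / 0.003716 = 104.3 d
Total t = Σ t_i = 811.6 days = 2.222 years.

2.22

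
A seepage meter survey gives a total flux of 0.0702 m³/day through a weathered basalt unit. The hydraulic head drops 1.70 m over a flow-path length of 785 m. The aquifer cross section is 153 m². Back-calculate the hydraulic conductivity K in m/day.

Hydraulic gradient i = Δh / L = 1.70 / 785 = 0.002166.
From Q = K·A·i, K = Q / (A·i) = 0.0702 / (153.0 × 0.002166) = 0.2119 m/day.

0.212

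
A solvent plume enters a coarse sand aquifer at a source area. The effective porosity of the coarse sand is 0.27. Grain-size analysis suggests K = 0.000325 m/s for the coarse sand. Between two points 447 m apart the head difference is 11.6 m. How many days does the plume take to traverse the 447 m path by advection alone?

Convert K: 0.000325 m/s × 86400 = 28.08 m/day.
Hydraulic gradient i = Δh / L = 11.6 / 447 = 0.02595.
Darcy flux q = K · i = 28.08 × 0.02595 = 0.7287 m/day.
Seepage velocity v = q / n_e = 0.7287 / 0.27 = 2.699 m/day.
Travel time t = L / v = 447 / 2.699 = 165.6 days.

166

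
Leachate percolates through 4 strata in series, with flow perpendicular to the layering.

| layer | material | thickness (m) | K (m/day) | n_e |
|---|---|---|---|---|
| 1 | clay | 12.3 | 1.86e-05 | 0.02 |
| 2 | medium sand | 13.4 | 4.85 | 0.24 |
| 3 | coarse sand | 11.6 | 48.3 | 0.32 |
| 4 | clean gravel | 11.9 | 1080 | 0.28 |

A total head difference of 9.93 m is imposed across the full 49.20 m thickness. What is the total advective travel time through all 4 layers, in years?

With flow normal to the layers, continuity requires the same specific discharge q through every layer.
Σ(b_i/K_i) = 12.3/1.86e-05 + 13.4/4.85 + 11.6/48.3 + 11.9/1080 = 6.613e+05 d.
q = Δh / Σ(b_i/K_i) = 9.93 / 6.613e+05 = 1.502e-05 m/day.
In each layer the seepage velocity is v_i = q/n_i, so the layer transit time is t_i = b_i·n_i / q:
  layer 1 (clay): t_1 = 12.3 × 0.02 / 1.502e-05 = 16382 d
  layer 2 (medium sand): t_2 = 13.4 × 0.24 / 1.502e-05 = 2.142e+05 d
  layer 3 (coarse sand): t_3 = 11.6 × 0.32 / 1.502e-05 = 2.472e+05 d
  layer 4 (clean gravel): t_4 = 11.9 × 0.28 / 1.502e-05 = 2.219e+05 d
Total t = Σ t_i = 6.997e+05 days = 1916 years.

1920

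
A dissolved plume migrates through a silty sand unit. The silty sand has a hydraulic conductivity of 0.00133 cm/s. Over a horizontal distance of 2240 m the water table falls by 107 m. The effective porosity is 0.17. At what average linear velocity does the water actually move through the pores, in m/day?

Convert K: 0.00133 cm/s × 864 = 1.149 m/day.
Hydraulic gradient i = Δh / L = 107 / 2240 = 0.04777.
Darcy flux q = K · i = 1.149 × 0.04777 = 0.05489 m/day.
Seepage velocity v = q / n_e = 0.05489 / 0.17 = 0.3229 m/day.

0.323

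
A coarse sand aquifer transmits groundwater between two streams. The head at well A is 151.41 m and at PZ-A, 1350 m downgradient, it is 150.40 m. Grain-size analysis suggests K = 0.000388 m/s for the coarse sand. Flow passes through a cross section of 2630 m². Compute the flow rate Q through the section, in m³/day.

Convert K: 0.000388 m/s × 86400 = 33.52 m/day.
Hydraulic gradient i = (151.41 − 150.40) / 1350 = 1.01 / 1350 = 0.0007481.
Darcy's law: Q = K · A · i = 33.52 × 2630 × 0.0007481 = 65.96 m³/day.

66.0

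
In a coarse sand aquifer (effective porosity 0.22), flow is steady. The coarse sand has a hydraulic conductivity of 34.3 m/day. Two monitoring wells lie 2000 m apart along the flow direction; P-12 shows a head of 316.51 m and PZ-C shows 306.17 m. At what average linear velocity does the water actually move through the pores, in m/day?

Hydraulic gradient i = (316.51 − 306.17) / 2000 = 10.34 / 2000 = 0.005170.
Darcy flux q = K · i = 34.30 × 0.005170 = 0.1773 m/day.
Seepage velocity v = q / n_e = 0.1773 / 0.22 = 0.8060 m/day.

0.806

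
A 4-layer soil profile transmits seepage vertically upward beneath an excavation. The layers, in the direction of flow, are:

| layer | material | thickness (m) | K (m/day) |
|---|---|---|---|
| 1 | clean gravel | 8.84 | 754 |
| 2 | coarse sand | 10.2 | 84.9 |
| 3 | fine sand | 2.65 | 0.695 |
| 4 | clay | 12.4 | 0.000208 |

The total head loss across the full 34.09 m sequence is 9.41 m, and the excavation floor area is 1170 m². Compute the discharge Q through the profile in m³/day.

0.185

Flow is perpendicular to layering, so the layers act in series and the equivalent K is the thickness-weighted harmonic mean.
Total thickness L = 8.84 + 10.2 + 2.65 + 12.4 = 34.09 m.
Σ(b_i/K_i) = 8.84/754 + 10.2/84.9 + 2.65/0.695 + 12.4/0.000208 = 59619 d.
K_eq = L / Σ(b_i/K_i) = 34.09 / 59619 = 0.0005718 m/day.
Q = K_eq · A · (Δh/L) = 0.0005718 × 1170 × (9.41/34.09) = 0.1847 m³/day.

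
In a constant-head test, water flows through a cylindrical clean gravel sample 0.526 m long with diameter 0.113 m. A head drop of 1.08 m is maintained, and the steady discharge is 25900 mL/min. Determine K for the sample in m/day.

Cross-sectional area A = π·(d/2)² = π × (0.113/2)² = 0.01003 m².
Convert discharge: 25900 mL/min = 0.0004317 m³/s.
Darcy's law rearranged: K = Q·L / (A·Δh) = 0.0004317 × 0.526 / (0.01003 × 1.08) = 0.02096 m/s = 1811 m/day.

1810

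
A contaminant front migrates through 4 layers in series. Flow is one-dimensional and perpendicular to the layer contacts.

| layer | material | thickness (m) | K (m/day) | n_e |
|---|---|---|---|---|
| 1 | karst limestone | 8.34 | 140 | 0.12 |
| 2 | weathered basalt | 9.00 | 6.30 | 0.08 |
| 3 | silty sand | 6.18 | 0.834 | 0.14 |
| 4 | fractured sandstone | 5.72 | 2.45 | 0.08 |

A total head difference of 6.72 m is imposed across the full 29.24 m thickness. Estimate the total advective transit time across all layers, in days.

5.09

With flow normal to the layers, continuity requires the same specific discharge q through every layer.
Σ(b_i/K_i) = 8.34/140 + 9.00/6.30 + 6.18/0.834 + 5.72/2.45 = 11.23 d.
q = Δh / Σ(b_i/K_i) = 6.72 / 11.23 = 0.5982 m/day.
In each layer the seepage velocity is v_i = q/n_i, so the layer transit time is t_i = b_i·n_i / q:
  layer 1 (karst limestone): t_1 = 8.34 × 0.12 / 0.5982 = 1.673 d
  layer 2 (weathered basalt): t_2 = 9.00 × 0.08 / 0.5982 = 1.204 d
  layer 3 (silty sand): t_3 = 6.18 × 0.14 / 0.5982 = 1.446 d
  layer 4 (fractured sandstone): t_4 = 5.72 × 0.08 / 0.5982 = 0.7649 d
Total t = Σ t_i = 5.088 days.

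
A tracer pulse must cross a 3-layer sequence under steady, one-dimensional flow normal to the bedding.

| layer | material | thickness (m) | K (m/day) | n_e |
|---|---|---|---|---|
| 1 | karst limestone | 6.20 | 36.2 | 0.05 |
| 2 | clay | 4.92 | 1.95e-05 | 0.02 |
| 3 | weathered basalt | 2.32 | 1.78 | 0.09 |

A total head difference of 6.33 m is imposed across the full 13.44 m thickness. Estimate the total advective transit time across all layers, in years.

With flow normal to the layers, continuity requires the same specific discharge q through every layer.
Σ(b_i/K_i) = 6.20/36.2 + 4.92/1.95e-05 + 2.32/1.78 = 2.523e+05 d.
q = Δh / Σ(b_i/K_i) = 6.33 / 2.523e+05 = 2.509e-05 m/day.
In each layer the seepage velocity is v_i = q/n_i, so the layer transit time is t_i = b_i·n_i / q:
  layer 1 (karst limestone): t_1 = 6.20 × 0.05 / 2.509e-05 = 12356 d
  layer 2 (clay): t_2 = 4.92 × 0.02 / 2.509e-05 = 3922 d
  layer 3 (weathered basalt): t_3 = 2.32 × 0.09 / 2.509e-05 = 8323 d
Total t = Σ t_i = 24601 days = 67.35 years.

67.4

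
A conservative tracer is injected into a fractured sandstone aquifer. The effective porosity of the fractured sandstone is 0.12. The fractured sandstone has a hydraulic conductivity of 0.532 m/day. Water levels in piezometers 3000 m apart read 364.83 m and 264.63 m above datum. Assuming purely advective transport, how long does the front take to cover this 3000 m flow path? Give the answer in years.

55.5

Hydraulic gradient i = (364.83 − 264.63) / 3000 = 100.2 / 3000 = 0.03340.
Darcy flux q = K · i = 0.5320 × 0.03340 = 0.01777 m/day.
Seepage velocity v = q / n_e = 0.01777 / 0.12 = 0.1481 m/day.
Travel time t = L / v = 3000 / 0.1481 = 20260 days = 55.47 years.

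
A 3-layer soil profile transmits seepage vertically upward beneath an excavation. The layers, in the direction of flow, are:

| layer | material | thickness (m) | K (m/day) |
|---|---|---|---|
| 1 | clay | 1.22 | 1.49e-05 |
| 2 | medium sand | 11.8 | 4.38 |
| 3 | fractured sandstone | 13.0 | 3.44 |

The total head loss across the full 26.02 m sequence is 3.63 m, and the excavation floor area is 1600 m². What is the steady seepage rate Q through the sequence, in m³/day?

0.0709

Flow is perpendicular to layering, so the layers act in series and the equivalent K is the thickness-weighted harmonic mean.
Total thickness L = 1.22 + 11.8 + 13.0 = 26.02 m.
Σ(b_i/K_i) = 1.22/1.49e-05 + 11.8/4.38 + 13.0/3.44 = 81886 d.
K_eq = L / Σ(b_i/K_i) = 26.02 / 81886 = 0.0003178 m/day.
Q = K_eq · A · (Δh/L) = 0.0003178 × 1600 × (3.63/26.02) = 0.07093 m³/day.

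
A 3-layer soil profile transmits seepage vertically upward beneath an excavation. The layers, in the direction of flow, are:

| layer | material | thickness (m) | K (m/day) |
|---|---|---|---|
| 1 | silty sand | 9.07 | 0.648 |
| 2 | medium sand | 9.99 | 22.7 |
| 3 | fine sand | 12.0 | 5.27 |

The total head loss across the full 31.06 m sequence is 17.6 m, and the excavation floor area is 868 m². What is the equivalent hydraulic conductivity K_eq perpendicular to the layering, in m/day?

Flow is perpendicular to layering, so the layers act in series and the equivalent K is the thickness-weighted harmonic mean.
Total thickness L = 9.07 + 9.99 + 12.0 = 31.06 m.
Σ(b_i/K_i) = 9.07/0.648 + 9.99/22.7 + 12.0/5.27 = 16.71 d.
K_eq = L / Σ(b_i/K_i) = 31.06 / 16.71 = 1.858 m/day.

1.86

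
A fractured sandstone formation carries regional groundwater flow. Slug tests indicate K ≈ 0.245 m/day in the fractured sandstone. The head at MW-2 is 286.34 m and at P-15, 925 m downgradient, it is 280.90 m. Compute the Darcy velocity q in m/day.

0.00144

Hydraulic gradient i = (286.34 − 280.90) / 925 = 5.44 / 925 = 0.005881.
Specific discharge q = K · i = 0.2450 × 0.005881 = 0.001441 m/day.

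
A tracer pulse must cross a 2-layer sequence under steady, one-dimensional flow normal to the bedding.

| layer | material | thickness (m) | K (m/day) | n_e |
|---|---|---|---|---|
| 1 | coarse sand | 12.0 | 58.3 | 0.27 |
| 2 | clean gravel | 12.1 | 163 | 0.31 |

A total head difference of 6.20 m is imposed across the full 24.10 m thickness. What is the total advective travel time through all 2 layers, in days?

With flow normal to the layers, continuity requires the same specific discharge q through every layer.
Σ(b_i/K_i) = 12.0/58.3 + 12.1/163 = 0.2801 d.
q = Δh / Σ(b_i/K_i) = 6.20 / 0.2801 = 22.14 m/day.
In each layer the seepage velocity is v_i = q/n_i, so the layer transit time is t_i = b_i·n_i / q:
  layer 1 (coarse sand): t_1 = 12.0 × 0.27 / 22.14 = 0.1464 d
  layer 2 (clean gravel): t_2 = 12.1 × 0.31 / 22.14 = 0.1694 d
Total t = Σ t_i = 0.3158 days.

0.316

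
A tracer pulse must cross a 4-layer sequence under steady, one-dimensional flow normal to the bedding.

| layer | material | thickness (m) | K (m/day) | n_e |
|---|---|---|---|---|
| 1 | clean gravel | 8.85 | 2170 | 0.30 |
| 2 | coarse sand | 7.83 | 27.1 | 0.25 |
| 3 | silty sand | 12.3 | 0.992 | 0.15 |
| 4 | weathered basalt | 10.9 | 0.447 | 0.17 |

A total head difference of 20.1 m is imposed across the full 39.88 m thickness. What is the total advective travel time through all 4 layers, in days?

With flow normal to the layers, continuity requires the same specific discharge q through every layer.
Σ(b_i/K_i) = 8.85/2170 + 7.83/27.1 + 12.3/0.992 + 10.9/0.447 = 37.08 d.
q = Δh / Σ(b_i/K_i) = 20.1 / 37.08 = 0.5421 m/day.
In each layer the seepage velocity is v_i = q/n_i, so the layer transit time is t_i = b_i·n_i / q:
  layer 1 (clean gravel): t_1 = 8.85 × 0.30 / 0.5421 = 4.897 d
  layer 2 (coarse sand): t_2 = 7.83 × 0.25 / 0.5421 = 3.611 d
  layer 3 (silty sand): t_3 = 12.3 × 0.15 / 0.5421 = 3.403 d
  layer 4 (weathered basalt): t_4 = 10.9 × 0.17 / 0.5421 = 3.418 d
Total t = Σ t_i = 15.33 days.

15.3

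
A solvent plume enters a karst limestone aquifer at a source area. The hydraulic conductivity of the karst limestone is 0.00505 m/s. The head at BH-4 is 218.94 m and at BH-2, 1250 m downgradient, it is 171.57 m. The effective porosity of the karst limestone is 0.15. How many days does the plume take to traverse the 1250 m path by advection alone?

Convert K: 0.00505 m/s × 86400 = 436.3 m/day.
Hydraulic gradient i = (218.94 − 171.57) / 1250 = 47.37 / 1250 = 0.03790.
Darcy flux q = K · i = 436.3 × 0.03790 = 16.53 m/day.
Seepage velocity v = q / n_e = 16.53 / 0.15 = 110.2 m/day.
Travel time t = L / v = 1250 / 110.2 = 11.34 days.

11.3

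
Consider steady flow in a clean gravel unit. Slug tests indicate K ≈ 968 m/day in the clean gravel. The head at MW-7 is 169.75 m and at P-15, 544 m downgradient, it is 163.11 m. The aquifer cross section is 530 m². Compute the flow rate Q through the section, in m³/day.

6260

Hydraulic gradient i = (169.75 − 163.11) / 544 = 6.64 / 544 = 0.01221.
Darcy's law: Q = K · A · i = 968.0 × 530.0 × 0.01221 = 6262 m³/day.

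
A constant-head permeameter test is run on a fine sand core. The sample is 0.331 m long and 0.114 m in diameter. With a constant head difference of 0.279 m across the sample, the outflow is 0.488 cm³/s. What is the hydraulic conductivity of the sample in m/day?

Cross-sectional area A = π·(d/2)² = π × (0.114/2)² = 0.01021 m².
Convert discharge: 0.488 cm³/s = 4.880e-07 m³/s.
Darcy's law rearranged: K = Q·L / (A·Δh) = 4.880e-07 × 0.331 / (0.01021 × 0.279) = 5.672e-05 m/s = 4.901 m/day.

4.90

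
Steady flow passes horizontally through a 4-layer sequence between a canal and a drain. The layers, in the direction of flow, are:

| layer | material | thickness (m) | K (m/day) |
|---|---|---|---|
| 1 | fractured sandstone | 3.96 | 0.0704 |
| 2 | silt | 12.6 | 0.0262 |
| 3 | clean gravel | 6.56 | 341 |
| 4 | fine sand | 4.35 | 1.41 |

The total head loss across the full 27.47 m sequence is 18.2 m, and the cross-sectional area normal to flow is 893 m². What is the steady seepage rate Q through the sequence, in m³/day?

30.1

Flow is perpendicular to layering, so the layers act in series and the equivalent K is the thickness-weighted harmonic mean.
Total thickness L = 3.96 + 12.6 + 6.56 + 4.35 = 27.47 m.
Σ(b_i/K_i) = 3.96/0.0704 + 12.6/0.0262 + 6.56/341 + 4.35/1.41 = 540.3 d.
K_eq = L / Σ(b_i/K_i) = 27.47 / 540.3 = 0.05084 m/day.
Q = K_eq · A · (Δh/L) = 0.05084 × 893 × (18.2/27.47) = 30.08 m³/day.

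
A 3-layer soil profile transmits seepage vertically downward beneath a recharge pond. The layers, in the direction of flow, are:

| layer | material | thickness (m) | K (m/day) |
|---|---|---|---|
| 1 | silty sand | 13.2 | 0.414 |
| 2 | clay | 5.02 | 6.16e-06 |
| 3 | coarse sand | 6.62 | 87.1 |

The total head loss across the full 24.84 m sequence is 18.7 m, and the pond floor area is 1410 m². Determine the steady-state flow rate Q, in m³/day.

0.0324

Flow is perpendicular to layering, so the layers act in series and the equivalent K is the thickness-weighted harmonic mean.
Total thickness L = 13.2 + 5.02 + 6.62 = 24.84 m.
Σ(b_i/K_i) = 13.2/0.414 + 5.02/6.16e-06 + 6.62/87.1 = 8.150e+05 d.
K_eq = L / Σ(b_i/K_i) = 24.84 / 8.150e+05 = 3.048e-05 m/day.
Q = K_eq · A · (Δh/L) = 3.048e-05 × 1410 × (18.7/24.84) = 0.03235 m³/day.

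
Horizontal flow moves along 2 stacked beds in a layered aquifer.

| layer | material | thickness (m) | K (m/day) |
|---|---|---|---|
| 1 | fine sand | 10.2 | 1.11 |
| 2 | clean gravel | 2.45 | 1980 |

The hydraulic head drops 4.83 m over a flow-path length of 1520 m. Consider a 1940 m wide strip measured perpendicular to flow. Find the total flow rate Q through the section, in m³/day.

30000

Flow is parallel to layering, so each bed carries its own Darcy discharge and the transmissivities add.
Σ(K_i·b_i) = 1.11×10.2 + 1980×2.45 = 4862 m²/day.
Hydraulic gradient i = Δh / L = 4.83 / 1520 = 0.003178.
Q = Σ(K_i·b_i) · W · i = 4862 × 1940 × 0.003178 = 29974 m³/day.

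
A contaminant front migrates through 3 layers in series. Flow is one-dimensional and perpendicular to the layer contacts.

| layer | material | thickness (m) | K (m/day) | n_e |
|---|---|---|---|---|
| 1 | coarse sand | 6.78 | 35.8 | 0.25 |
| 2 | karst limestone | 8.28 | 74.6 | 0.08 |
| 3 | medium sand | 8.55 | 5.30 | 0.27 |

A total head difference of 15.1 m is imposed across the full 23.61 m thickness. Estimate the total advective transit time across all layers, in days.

With flow normal to the layers, continuity requires the same specific discharge q through every layer.
Σ(b_i/K_i) = 6.78/35.8 + 8.28/74.6 + 8.55/5.30 = 1.914 d.
q = Δh / Σ(b_i/K_i) = 15.1 / 1.914 = 7.891 m/day.
In each layer the seepage velocity is v_i = q/n_i, so the layer transit time is t_i = b_i·n_i / q:
  layer 1 (coarse sand): t_1 = 6.78 × 0.25 / 7.891 = 0.2148 d
  layer 2 (karst limestone): t_2 = 8.28 × 0.08 / 7.891 = 0.08394 d
  layer 3 (medium sand): t_3 = 8.55 × 0.27 / 7.891 = 0.2926 d
Total t = Σ t_i = 0.5913 days.

0.591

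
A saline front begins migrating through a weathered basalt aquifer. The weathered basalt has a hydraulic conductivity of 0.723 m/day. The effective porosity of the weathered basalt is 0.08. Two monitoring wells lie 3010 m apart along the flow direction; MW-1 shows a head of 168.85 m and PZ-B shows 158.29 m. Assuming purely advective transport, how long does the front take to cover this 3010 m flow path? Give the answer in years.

Hydraulic gradient i = (168.85 − 158.29) / 3010 = 10.56 / 3010 = 0.003508.
Darcy flux q = K · i = 0.7230 × 0.003508 = 0.002537 m/day.
Seepage velocity v = q / n_e = 0.002537 / 0.08 = 0.03171 m/day.
Travel time t = L / v = 3010 / 0.03171 = 94934 days = 259.9 years.

260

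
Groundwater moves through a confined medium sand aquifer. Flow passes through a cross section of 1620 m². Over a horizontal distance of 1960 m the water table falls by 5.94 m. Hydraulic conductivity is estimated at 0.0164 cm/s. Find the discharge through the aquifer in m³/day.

Convert K: 0.0164 cm/s × 864 = 14.17 m/day.
Hydraulic gradient i = Δh / L = 5.94 / 1960 = 0.003031.
Darcy's law: Q = K · A · i = 14.17 × 1620 × 0.003031 = 69.57 m³/day.

69.6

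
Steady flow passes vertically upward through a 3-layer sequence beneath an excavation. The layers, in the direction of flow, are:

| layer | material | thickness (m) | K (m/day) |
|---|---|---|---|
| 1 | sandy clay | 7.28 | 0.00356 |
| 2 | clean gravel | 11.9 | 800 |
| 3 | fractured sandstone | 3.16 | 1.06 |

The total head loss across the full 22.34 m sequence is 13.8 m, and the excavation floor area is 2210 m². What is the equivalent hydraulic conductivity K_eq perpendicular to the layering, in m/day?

0.0109

Flow is perpendicular to layering, so the layers act in series and the equivalent K is the thickness-weighted harmonic mean.
Total thickness L = 7.28 + 11.9 + 3.16 = 22.34 m.
Σ(b_i/K_i) = 7.28/0.00356 + 11.9/800 + 3.16/1.06 = 2048 d.
K_eq = L / Σ(b_i/K_i) = 22.34 / 2048 = 0.01091 m/day.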